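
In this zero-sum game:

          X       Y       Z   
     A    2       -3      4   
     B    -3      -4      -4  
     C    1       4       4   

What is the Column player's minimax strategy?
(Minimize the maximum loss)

Column should play X, value = 2

Work:
Column player minimizes Row's maximum payoff:
Column X: max payoff to Row = 2
Column Y: max payoff to Row = 4
Column Z: max payoff to Row = 4
Minimum is 2, achieved by column X.
Minimax strategy: X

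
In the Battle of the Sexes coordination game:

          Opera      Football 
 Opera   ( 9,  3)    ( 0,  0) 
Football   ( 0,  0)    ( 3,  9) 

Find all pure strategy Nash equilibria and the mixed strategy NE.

Pure NE: (Opera, Opera) and (Football, Football); Mixed NE: p = 0.75, q = 0.25

Work:
Check pure NE:
(Opera, Opera): (9, 3) - no unilateral deviation beneficial
(Football, Football): (3, 9) - no unilateral deviation beneficial
Mixed NE: P1 plays Opera with p = 0.75, P2 plays Opera with q = 0.25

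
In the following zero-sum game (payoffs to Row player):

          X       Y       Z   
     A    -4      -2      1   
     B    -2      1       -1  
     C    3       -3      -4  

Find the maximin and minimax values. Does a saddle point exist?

Maximin = -2, Minimax = 1, Saddle: False

Work:
Row minimums: [-4, -2, -4] → maximin = -2
Column maximums: [3, 1, 1] → minimax = 1
No saddle point (maximin ≠ minimax). Mixed strategy needed.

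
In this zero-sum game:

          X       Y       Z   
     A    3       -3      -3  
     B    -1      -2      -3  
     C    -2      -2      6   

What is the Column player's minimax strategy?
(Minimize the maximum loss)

Column should play Y, value = -2

Work:
Column player minimizes Row's maximum payoff:
Column X: max payoff to Row = 3
Column Y: max payoff to Row = -2
Column Z: max payoff to Row = 6
Minimum is -2, achieved by column Y.
Minimax strategy: Y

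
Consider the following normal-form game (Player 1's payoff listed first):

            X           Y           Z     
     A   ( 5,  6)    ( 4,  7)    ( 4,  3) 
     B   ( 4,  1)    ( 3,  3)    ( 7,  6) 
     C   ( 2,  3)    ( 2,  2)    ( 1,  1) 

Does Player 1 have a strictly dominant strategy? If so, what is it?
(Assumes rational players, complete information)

No strictly dominant strategy exists for Player 1

Work:
A strategy strictly dominates another if it gives a strictly higher payoff against every opponent action. Compare each pair of P1's strategies column-by-column:
  A vs B: [5 vs 4, 4 vs 3, 4 vs 7] → A does not strictly dominate B (column Z: 4 ≤ 7)
  A vs C: [5 vs 2, 4 vs 2, 4 vs 1] → A strictly dominates C
  B vs A: [4 vs 5, 3 vs 4, 7 vs 4] → B does not strictly dominate A (column X: 4 ≤ 5)
  B vs C: [4 vs 2, 3 vs 2, 7 vs 1] → B strictly dominates C
  C vs A: [2 vs 5, 2 vs 4, 1 vs 4] → C does not strictly dominate A (column X: 2 ≤ 5)
  C vs B: [2 vs 4, 2 vs 3, 1 vs 7] → C does not strictly dominate B (column X: 2 ≤ 4)
No single strategy strictly dominates all others → no strictly dominant strategy.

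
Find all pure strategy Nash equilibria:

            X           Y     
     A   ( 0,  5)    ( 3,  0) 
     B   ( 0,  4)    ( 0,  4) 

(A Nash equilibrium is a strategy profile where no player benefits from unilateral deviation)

Nash equilibrium: (A, X), (B, X)

Work:
Best responses:
  P1 vs X: payoffs [0, 0] → best response A/B (payoff 0)
  P1 vs Y: payoffs [3, 0] → best response A (payoff 3)
  P2 vs A: payoffs [5, 0] → best response X (payoff 5)
  P2 vs B: payoffs [4, 4] → best response X/Y (payoff 4)
Mutual best responses: (A,X), (B,X) → Nash equilibria.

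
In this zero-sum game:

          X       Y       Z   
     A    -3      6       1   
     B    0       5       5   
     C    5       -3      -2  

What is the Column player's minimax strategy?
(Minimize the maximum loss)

Column should play X or Z (all achieve the minimum), value = 5

Work:
Column player minimizes Row's maximum payoff:
Column X: max payoff to Row = 5
Column Y: max payoff to Row = 6
Column Z: max payoff to Row = 5
Minimum is 5, achieved by columns X, Z (tied).
Each of X or Z is a minimax strategy.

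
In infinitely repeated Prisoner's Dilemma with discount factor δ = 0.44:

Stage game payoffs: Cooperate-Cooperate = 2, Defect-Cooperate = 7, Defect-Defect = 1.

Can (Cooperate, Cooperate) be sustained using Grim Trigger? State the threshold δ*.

δ* = 0.8333; since δ = 0.44 < 0.8333, cooperation cannot be sustained

Work:
For Grim Trigger:
Cooperate forever: 2/(1-δ)
Defect then punished: 7 + 1·δ/(1-δ)
Need: 2/(1-δ) ≥ 7 + 1·δ/(1-δ)
Solving: δ ≥ (T-R)/(T-P) = (7-2)/(7-1) = 0.8333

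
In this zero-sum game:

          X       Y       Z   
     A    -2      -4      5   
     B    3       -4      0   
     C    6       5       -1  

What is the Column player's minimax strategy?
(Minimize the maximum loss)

Column should play Y or Z (all achieve the minimum), value = 5

Work:
Column player minimizes Row's maximum payoff:
Column X: max payoff to Row = 6
Column Y: max payoff to Row = 5
Column Z: max payoff to Row = 5
Minimum is 5, achieved by columns Y, Z (tied).
Each of Y or Z is a minimax strategy.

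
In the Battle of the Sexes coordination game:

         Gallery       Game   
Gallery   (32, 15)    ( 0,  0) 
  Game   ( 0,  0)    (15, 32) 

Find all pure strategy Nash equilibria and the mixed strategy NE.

Pure NE: (Gallery, Gallery) and (Game, Game); Mixed NE: p = 0.6809, q = 0.3191

Work:
Check pure NE:
(Gallery, Gallery): (32, 15) - no unilateral deviation beneficial
(Game, Game): (15, 32) - no unilateral deviation beneficial
Mixed NE: P1 plays Gallery with p = 0.6809, P2 plays Gallery with q = 0.3191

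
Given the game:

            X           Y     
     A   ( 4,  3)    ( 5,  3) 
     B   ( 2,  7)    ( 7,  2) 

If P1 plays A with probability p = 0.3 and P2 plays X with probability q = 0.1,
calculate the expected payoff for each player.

E[P1] = 6.02, E[P2] = 2.65

Work:
E[P1] = p·q·π₁(A,X) + p·(1-q)·π₁(A,Y) + (1-p)·q·π₁(B,X) + (1-p)·(1-q)·π₁(B,Y)
= 0.3·0.1·4 + 0.3·0.9·5 + 0.7·0.1·2 + 0.7·0.9·7
= 6.02

E[P2] = 2.65 (similar calculation)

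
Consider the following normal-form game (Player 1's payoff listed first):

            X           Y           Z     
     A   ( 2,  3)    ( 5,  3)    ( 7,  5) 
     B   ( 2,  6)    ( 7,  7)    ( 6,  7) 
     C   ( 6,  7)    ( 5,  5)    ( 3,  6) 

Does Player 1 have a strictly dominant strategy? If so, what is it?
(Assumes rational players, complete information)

No strictly dominant strategy exists for Player 1

Work:
A strategy strictly dominates another if it gives a strictly higher payoff against every opponent action. Compare each pair of P1's strategies column-by-column:
  A vs B: [2 vs 2, 5 vs 7, 7 vs 6] → A does not strictly dominate B (column X: 2 ≤ 2)
  A vs C: [2 vs 6, 5 vs 5, 7 vs 3] → A does not strictly dominate C (column X: 2 ≤ 6)
  B vs A: [2 vs 2, 7 vs 5, 6 vs 7] → B does not strictly dominate A (column X: 2 ≤ 2)
  B vs C: [2 vs 6, 7 vs 5, 6 vs 3] → B does not strictly dominate C (column X: 2 ≤ 6)
  C vs A: [6 vs 2, 5 vs 5, 3 vs 7] → C does not strictly dominate A (column Y: 5 ≤ 5)
  C vs B: [6 vs 2, 5 vs 7, 3 vs 6] → C does not strictly dominate B (column Y: 5 ≤ 7)
No single strategy strictly dominates all others → no strictly dominant strategy.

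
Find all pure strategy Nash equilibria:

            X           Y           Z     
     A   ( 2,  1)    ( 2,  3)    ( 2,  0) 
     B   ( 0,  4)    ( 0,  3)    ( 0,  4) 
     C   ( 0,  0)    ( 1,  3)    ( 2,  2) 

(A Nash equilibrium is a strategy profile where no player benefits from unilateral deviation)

Nash equilibrium: (A, Y)

Work:
Best responses:
  P1 vs X: payoffs [2, 0, 0] → best response A (payoff 2)
  P1 vs Y: payoffs [2, 0, 1] → best response A (payoff 2)
  P1 vs Z: payoffs [2, 0, 2] → best response A/C (payoff 2)
  P2 vs A: payoffs [1, 3, 0] → best response Y (payoff 3)
  P2 vs B: payoffs [4, 3, 4] → best response X/Z (payoff 4)
  P2 vs C: payoffs [0, 3, 2] → best response Y (payoff 3)
Mutual best responses: (A,Y) → Nash equilibria.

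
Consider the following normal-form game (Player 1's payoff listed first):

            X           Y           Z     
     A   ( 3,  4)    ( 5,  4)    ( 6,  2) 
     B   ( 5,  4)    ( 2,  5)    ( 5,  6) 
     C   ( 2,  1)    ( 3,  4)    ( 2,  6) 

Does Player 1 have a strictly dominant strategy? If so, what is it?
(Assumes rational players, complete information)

No strictly dominant strategy exists for Player 1

Work:
A strategy strictly dominates another if it gives a strictly higher payoff against every opponent action. Compare each pair of P1's strategies column-by-column:
  A vs B: [3 vs 5, 5 vs 2, 6 vs 5] → A does not strictly dominate B (column X: 3 ≤ 5)
  A vs C: [3 vs 2, 5 vs 3, 6 vs 2] → A strictly dominates C
  B vs A: [5 vs 3, 2 vs 5, 5 vs 6] → B does not strictly dominate A (column Y: 2 ≤ 5)
  B vs C: [5 vs 2, 2 vs 3, 5 vs 2] → B does not strictly dominate C (column Y: 2 ≤ 3)
  C vs A: [2 vs 3, 3 vs 5, 2 vs 6] → C does not strictly dominate A (column X: 2 ≤ 3)
  C vs B: [2 vs 5, 3 vs 2, 2 vs 5] → C does not strictly dominate B (column X: 2 ≤ 5)
No single strategy strictly dominates all others → no strictly dominant strategy.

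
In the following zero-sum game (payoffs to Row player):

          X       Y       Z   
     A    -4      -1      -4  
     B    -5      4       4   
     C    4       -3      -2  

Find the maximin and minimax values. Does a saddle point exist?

Maximin = -3, Minimax = 4, Saddle: False

Work:
Row minimums: [-4, -5, -3] → maximin = -3
Column maximums: [4, 4, 4] → minimax = 4
No saddle point (maximin ≠ minimax). Mixed strategy needed.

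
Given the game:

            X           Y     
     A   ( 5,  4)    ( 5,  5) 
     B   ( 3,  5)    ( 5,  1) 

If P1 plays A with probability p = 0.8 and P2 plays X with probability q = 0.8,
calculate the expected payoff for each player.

E[P1] = 4.68, E[P2] = 4.2

Work:
E[P1] = p·q·π₁(A,X) + p·(1-q)·π₁(A,Y) + (1-p)·q·π₁(B,X) + (1-p)·(1-q)·π₁(B,Y)
= 0.8·0.8·5 + 0.8·0.2·5 + 0.2·0.8·3 + 0.2·0.2·5
= 4.68

E[P2] = 4.2 (similar calculation)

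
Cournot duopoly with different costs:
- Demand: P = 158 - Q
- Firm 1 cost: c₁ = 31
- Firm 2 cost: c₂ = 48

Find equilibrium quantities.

q₁* = 48.0, q₂* = 31.0

Work:
Reaction: q₁ = (158 - 31 - q₂)/2
Reaction: q₂ = (158 - 48 - q₁)/2
Solve simultaneously:
q₁* = (158 - 2×31 + 48)/3 = 48.0
q₂* = (158 - 2×48 + 31)/3 = 31.0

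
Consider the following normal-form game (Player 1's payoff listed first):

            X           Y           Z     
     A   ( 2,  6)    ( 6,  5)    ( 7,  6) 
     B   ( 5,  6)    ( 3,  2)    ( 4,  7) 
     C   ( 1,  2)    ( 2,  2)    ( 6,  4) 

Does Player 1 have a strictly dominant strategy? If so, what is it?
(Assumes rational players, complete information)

No strictly dominant strategy exists for Player 1

Work:
A strategy strictly dominates another if it gives a strictly higher payoff against every opponent action. Compare each pair of P1's strategies column-by-column:
  A vs B: [2 vs 5, 6 vs 3, 7 vs 4] → A does not strictly dominate B (column X: 2 ≤ 5)
  A vs C: [2 vs 1, 6 vs 2, 7 vs 6] → A strictly dominates C
  B vs A: [5 vs 2, 3 vs 6, 4 vs 7] → B does not strictly dominate A (column Y: 3 ≤ 6)
  B vs C: [5 vs 1, 3 vs 2, 4 vs 6] → B does not strictly dominate C (column Z: 4 ≤ 6)
  C vs A: [1 vs 2, 2 vs 6, 6 vs 7] → C does not strictly dominate A (column X: 1 ≤ 2)
  C vs B: [1 vs 5, 2 vs 3, 6 vs 4] → C does not strictly dominate B (column X: 1 ≤ 5)
No single strategy strictly dominates all others → no strictly dominant strategy.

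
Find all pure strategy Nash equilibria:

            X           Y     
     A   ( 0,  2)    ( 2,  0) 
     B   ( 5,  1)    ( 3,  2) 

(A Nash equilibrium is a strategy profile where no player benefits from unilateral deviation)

Nash equilibrium: (B, Y)

Work:
Best responses:
  P1 vs X: payoffs [0, 5] → best response B (payoff 5)
  P1 vs Y: payoffs [2, 3] → best response B (payoff 3)
  P2 vs A: payoffs [2, 0] → best response X (payoff 2)
  P2 vs B: payoffs [1, 2] → best response Y (payoff 2)
Mutual best responses: (B,Y) → Nash equilibria.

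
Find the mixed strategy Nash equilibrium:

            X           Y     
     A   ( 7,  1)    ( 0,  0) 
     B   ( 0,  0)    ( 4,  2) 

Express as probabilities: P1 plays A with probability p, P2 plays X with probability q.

p = 0.6667, q = 0.3636

Work:
Find probabilities that make opponent indifferent:
P2 chooses q to make P1 indifferent between A and B
P1 chooses p to make P2 indifferent between X and Y
Mixed NE: P1 plays (A: 0.6667, B: 0.3333), P2 plays (X: 0.3636, Y: 0.6364)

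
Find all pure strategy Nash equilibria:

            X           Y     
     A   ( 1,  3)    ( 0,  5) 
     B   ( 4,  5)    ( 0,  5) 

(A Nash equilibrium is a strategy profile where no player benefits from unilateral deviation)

Nash equilibrium: (A, Y), (B, X), (B, Y)

Work:
Best responses:
  P1 vs X: payoffs [1, 4] → best response B (payoff 4)
  P1 vs Y: payoffs [0, 0] → best response A/B (payoff 0)
  P2 vs A: payoffs [3, 5] → best response Y (payoff 5)
  P2 vs B: payoffs [5, 5] → best response X/Y (payoff 5)
Mutual best responses: (A,Y), (B,X), (B,Y) → Nash equilibria.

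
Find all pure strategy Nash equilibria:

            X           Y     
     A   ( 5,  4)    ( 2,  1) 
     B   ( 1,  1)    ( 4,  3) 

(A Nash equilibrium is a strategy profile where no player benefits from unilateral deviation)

Nash equilibrium: (A, X), (B, Y)

Work:
Best responses:
  P1 vs X: payoffs [5, 1] → best response A (payoff 5)
  P1 vs Y: payoffs [2, 4] → best response B (payoff 4)
  P2 vs A: payoffs [4, 1] → best response X (payoff 4)
  P2 vs B: payoffs [1, 3] → best response Y (payoff 3)
Mutual best responses: (A,X), (B,Y) → Nash equilibria.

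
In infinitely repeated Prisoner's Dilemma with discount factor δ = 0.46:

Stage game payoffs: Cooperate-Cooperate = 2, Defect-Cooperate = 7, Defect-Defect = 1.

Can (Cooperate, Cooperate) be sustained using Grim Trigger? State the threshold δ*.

δ* = 0.8333; since δ = 0.46 < 0.8333, cooperation cannot be sustained

Work:
For Grim Trigger:
Cooperate forever: 2/(1-δ)
Defect then punished: 7 + 1·δ/(1-δ)
Need: 2/(1-δ) ≥ 7 + 1·δ/(1-δ)
Solving: δ ≥ (T-R)/(T-P) = (7-2)/(7-1) = 0.8333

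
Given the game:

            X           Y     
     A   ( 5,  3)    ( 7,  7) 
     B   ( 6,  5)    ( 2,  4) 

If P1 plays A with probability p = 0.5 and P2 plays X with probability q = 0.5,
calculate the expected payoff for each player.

E[P1] = 5.0, E[P2] = 4.75

Work:
E[P1] = p·q·π₁(A,X) + p·(1-q)·π₁(A,Y) + (1-p)·q·π₁(B,X) + (1-p)·(1-q)·π₁(B,Y)
= 0.5·0.5·5 + 0.5·0.5·7 + 0.5·0.5·6 + 0.5·0.5·2
= 5.0

E[P2] = 4.75 (similar calculation)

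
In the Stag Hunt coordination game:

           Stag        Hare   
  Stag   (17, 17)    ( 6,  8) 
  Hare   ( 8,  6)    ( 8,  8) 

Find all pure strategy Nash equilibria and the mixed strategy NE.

Pure NE: (Stag, Stag) and (Hare, Hare); Mixed NE: p = 0.1818, q = 0.1818

Work:
Check pure NE:
(Stag, Stag): (17, 17) - no unilateral deviation beneficial
(Hare, Hare): (8, 8) - no unilateral deviation beneficial
Mixed NE: P1 plays Stag with p = 0.1818, P2 plays Stag with q = 0.1818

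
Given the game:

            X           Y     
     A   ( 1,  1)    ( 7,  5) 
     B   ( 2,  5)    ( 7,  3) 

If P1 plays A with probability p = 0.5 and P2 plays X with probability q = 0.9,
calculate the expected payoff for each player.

E[P1] = 2.05, E[P2] = 3.1

Work:
E[P1] = p·q·π₁(A,X) + p·(1-q)·π₁(A,Y) + (1-p)·q·π₁(B,X) + (1-p)·(1-q)·π₁(B,Y)
= 0.5·0.9·1 + 0.5·0.1·7 + 0.5·0.9·2 + 0.5·0.1·7
= 2.05

E[P2] = 3.1 (similar calculation)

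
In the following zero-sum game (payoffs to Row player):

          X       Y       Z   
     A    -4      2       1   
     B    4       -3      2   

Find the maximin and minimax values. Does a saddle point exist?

Maximin = -3, Minimax = 2, Saddle: False

Work:
Row minimums: [-4, -3] → maximin = -3
Column maximums: [4, 2, 2] → minimax = 2
No saddle point (maximin ≠ minimax). Mixed strategy needed.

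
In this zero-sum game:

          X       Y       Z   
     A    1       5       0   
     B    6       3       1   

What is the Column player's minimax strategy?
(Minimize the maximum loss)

Column should play Z, value = 1

Work:
Column player minimizes Row's maximum payoff:
Column X: max payoff to Row = 6
Column Y: max payoff to Row = 5
Column Z: max payoff to Row = 1
Minimum is 1, achieved by column Z.
Minimax strategy: Z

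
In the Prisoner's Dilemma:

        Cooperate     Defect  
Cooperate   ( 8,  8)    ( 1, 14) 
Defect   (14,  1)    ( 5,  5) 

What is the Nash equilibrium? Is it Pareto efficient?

(Defect, Defect) is NE; not Pareto efficient

Work:
Defect dominates Cooperate for both players:
If P2 cooperates: Defect (14) > Cooperate (8)
If P2 defects: Defect (5) > Cooperate (1)
NE: (Defect, Defect) with payoff (5, 5)
But (Cooperate, Cooperate) = (8, 8) Pareto dominates (5, 5)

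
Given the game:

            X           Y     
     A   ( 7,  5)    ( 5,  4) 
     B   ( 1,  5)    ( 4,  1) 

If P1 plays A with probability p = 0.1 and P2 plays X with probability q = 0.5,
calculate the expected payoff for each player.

E[P1] = 2.85, E[P2] = 3.15

Work:
E[P1] = p·q·π₁(A,X) + p·(1-q)·π₁(A,Y) + (1-p)·q·π₁(B,X) + (1-p)·(1-q)·π₁(B,Y)
= 0.1·0.5·7 + 0.1·0.5·5 + 0.9·0.5·1 + 0.9·0.5·4
= 2.85

E[P2] = 3.15 (similar calculation)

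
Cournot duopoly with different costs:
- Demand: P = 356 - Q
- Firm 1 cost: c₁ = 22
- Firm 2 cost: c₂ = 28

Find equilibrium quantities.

q₁* = 113.33, q₂* = 107.33

Work:
Reaction: q₁ = (356 - 22 - q₂)/2
Reaction: q₂ = (356 - 28 - q₁)/2
Solve simultaneously:
q₁* = (356 - 2×22 + 28)/3 = 113.33
q₂* = (356 - 2×28 + 22)/3 = 107.33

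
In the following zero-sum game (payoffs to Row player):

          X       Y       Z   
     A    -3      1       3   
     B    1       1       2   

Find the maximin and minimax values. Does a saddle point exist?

Maximin = 1, Minimax = 1, Saddle: True

Work:
Row minimums: [-3, 1] → maximin = 1
Column maximums: [1, 1, 3] → minimax = 1
Saddle point exists! Game value = 1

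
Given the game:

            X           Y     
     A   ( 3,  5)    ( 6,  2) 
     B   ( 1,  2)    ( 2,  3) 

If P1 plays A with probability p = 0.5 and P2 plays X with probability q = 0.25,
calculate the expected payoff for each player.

E[P1] = 3.5, E[P2] = 2.75

Work:
E[P1] = p·q·π₁(A,X) + p·(1-q)·π₁(A,Y) + (1-p)·q·π₁(B,X) + (1-p)·(1-q)·π₁(B,Y)
= 0.5·0.25·3 + 0.5·0.75·6 + 0.5·0.25·1 + 0.5·0.75·2
= 3.5

E[P2] = 2.75 (similar calculation)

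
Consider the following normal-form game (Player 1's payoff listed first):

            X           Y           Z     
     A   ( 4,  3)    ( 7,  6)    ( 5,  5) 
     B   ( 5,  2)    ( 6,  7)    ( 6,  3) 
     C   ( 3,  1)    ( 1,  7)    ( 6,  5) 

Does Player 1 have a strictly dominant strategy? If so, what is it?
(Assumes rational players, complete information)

No strictly dominant strategy exists for Player 1

Work:
A strategy strictly dominates another if it gives a strictly higher payoff against every opponent action. Compare each pair of P1's strategies column-by-column:
  A vs B: [4 vs 5, 7 vs 6, 5 vs 6] → A does not strictly dominate B (column X: 4 ≤ 5)
  A vs C: [4 vs 3, 7 vs 1, 5 vs 6] → A does not strictly dominate C (column Z: 5 ≤ 6)
  B vs A: [5 vs 4, 6 vs 7, 6 vs 5] → B does not strictly dominate A (column Y: 6 ≤ 7)
  B vs C: [5 vs 3, 6 vs 1, 6 vs 6] → B does not strictly dominate C (column Z: 6 ≤ 6)
  C vs A: [3 vs 4, 1 vs 7, 6 vs 5] → C does not strictly dominate A (column X: 3 ≤ 4)
  C vs B: [3 vs 5, 1 vs 6, 6 vs 6] → C does not strictly dominate B (column X: 3 ≤ 5)
No single strategy strictly dominates all others → no strictly dominant strategy.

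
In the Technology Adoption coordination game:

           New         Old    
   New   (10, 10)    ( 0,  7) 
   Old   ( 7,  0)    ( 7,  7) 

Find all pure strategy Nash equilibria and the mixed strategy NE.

Pure NE: (New, New) and (Old, Old); Mixed NE: p = 0.7, q = 0.7

Work:
Check pure NE:
(New, New): (10, 10) - no unilateral deviation beneficial
(Old, Old): (7, 7) - no unilateral deviation beneficial
Mixed NE: P1 plays New with p = 0.7, P2 plays New with q = 0.7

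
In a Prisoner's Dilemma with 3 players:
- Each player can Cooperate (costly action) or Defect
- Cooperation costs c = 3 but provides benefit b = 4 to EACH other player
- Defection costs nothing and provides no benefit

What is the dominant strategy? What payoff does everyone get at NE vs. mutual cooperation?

Dominant: Defect; NE payoff = 0; Coop payoff = 5

Work:
Defect dominates (saves cost c = 3, benefit to others is external)
NE: All defect → everyone gets 0
If all cooperate: each receives (2)×4 - 3 = 5
Social dilemma: 5 > 0 but NE gives 0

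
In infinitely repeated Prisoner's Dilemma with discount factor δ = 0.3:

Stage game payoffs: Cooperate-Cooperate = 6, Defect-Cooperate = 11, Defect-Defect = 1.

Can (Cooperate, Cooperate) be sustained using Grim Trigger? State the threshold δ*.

δ* = 0.5; since δ = 0.3 < 0.5, cooperation cannot be sustained

Work:
For Grim Trigger:
Cooperate forever: 6/(1-δ)
Defect then punished: 11 + 1·δ/(1-δ)
Need: 6/(1-δ) ≥ 11 + 1·δ/(1-δ)
Solving: δ ≥ (T-R)/(T-P) = (11-6)/(11-1) = 0.5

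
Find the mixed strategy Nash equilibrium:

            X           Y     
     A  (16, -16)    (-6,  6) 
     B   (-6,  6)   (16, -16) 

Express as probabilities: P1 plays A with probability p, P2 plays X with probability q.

p = 0.5, q = 0.5

Work:
Find probabilities that make opponent indifferent:
P2 chooses q to make P1 indifferent between A and B
P1 chooses p to make P2 indifferent between X and Y
Mixed NE: P1 plays (A: 0.5, B: 0.5), P2 plays (X: 0.5, Y: 0.5)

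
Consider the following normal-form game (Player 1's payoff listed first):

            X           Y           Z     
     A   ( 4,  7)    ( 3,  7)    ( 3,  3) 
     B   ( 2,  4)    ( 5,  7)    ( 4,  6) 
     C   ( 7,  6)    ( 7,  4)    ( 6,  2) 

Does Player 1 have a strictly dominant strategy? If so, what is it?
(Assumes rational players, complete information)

Yes, Player 1's strictly dominant strategy is C

Work:
A strategy strictly dominates another if it gives a strictly higher payoff against every opponent action. Compare each pair of P1's strategies column-by-column:
  A vs B: [4 vs 2, 3 vs 5, 3 vs 4] → A does not strictly dominate B (column Y: 3 ≤ 5)
  A vs C: [4 vs 7, 3 vs 7, 3 vs 6] → A does not strictly dominate C (column X: 4 ≤ 7)
  B vs A: [2 vs 4, 5 vs 3, 4 vs 3] → B does not strictly dominate A (column X: 2 ≤ 4)
  B vs C: [2 vs 7, 5 vs 7, 4 vs 6] → B does not strictly dominate C (column X: 2 ≤ 7)
  C vs A: [7 vs 4, 7 vs 3, 6 vs 3] → C strictly dominates A
  C vs B: [7 vs 2, 7 vs 5, 6 vs 4] → C strictly dominates B
C strictly dominates every other strategy → strictly dominant.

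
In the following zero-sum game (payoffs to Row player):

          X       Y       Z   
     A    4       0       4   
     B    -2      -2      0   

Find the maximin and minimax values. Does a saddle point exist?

Maximin = 0, Minimax = 0, Saddle: True

Work:
Row minimums: [0, -2] → maximin = 0
Column maximums: [4, 0, 4] → minimax = 0
Saddle point exists! Game value = 0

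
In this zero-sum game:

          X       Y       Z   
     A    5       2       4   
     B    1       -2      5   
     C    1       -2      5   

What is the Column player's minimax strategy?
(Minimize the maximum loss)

Column should play Y, value = 2

Work:
Column player minimizes Row's maximum payoff:
Column X: max payoff to Row = 5
Column Y: max payoff to Row = 2
Column Z: max payoff to Row = 5
Minimum is 2, achieved by column Y.
Minimax strategy: Y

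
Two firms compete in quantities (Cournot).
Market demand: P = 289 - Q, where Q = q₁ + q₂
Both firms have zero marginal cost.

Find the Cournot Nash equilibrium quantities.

q₁* = q₂* = 96.33; P* = 96.33

Work:
Profit: π_i = P·q_i = (a - q_i - q_j)·q_i
FOC: ∂π_i/∂q_i = a - 2q_i - q_j = 0
Reaction function: q_i = (289 - q_j)/2
Symmetry: q* = 289/3 = 96.33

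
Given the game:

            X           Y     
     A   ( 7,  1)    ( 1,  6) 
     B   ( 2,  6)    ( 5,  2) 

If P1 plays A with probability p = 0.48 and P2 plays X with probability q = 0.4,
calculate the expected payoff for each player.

E[P1] = 3.608, E[P2] = 3.792

Work:
E[P1] = p·q·π₁(A,X) + p·(1-q)·π₁(A,Y) + (1-p)·q·π₁(B,X) + (1-p)·(1-q)·π₁(B,Y)
= 0.48·0.4·7 + 0.48·0.6·1 + 0.52·0.4·2 + 0.52·0.6·5
= 3.608

E[P2] = 3.792 (similar calculation)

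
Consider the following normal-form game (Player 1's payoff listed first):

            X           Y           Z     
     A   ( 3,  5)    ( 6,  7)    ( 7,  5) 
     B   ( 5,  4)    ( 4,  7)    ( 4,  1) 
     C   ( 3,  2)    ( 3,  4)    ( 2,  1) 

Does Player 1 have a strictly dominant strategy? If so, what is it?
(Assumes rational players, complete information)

No strictly dominant strategy exists for Player 1

Work:
A strategy strictly dominates another if it gives a strictly higher payoff against every opponent action. Compare each pair of P1's strategies column-by-column:
  A vs B: [3 vs 5, 6 vs 4, 7 vs 4] → A does not strictly dominate B (column X: 3 ≤ 5)
  A vs C: [3 vs 3, 6 vs 3, 7 vs 2] → A does not strictly dominate C (column X: 3 ≤ 3)
  B vs A: [5 vs 3, 4 vs 6, 4 vs 7] → B does not strictly dominate A (column Y: 4 ≤ 6)
  B vs C: [5 vs 3, 4 vs 3, 4 vs 2] → B strictly dominates C
  C vs A: [3 vs 3, 3 vs 6, 2 vs 7] → C does not strictly dominate A (column X: 3 ≤ 3)
  C vs B: [3 vs 5, 3 vs 4, 2 vs 4] → C does not strictly dominate B (column X: 3 ≤ 5)
No single strategy strictly dominates all others → no strictly dominant strategy.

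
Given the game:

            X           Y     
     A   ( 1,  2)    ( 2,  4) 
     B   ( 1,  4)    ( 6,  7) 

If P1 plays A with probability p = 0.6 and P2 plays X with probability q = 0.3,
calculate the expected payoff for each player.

E[P1] = 2.82, E[P2] = 4.48

Work:
E[P1] = p·q·π₁(A,X) + p·(1-q)·π₁(A,Y) + (1-p)·q·π₁(B,X) + (1-p)·(1-q)·π₁(B,Y)
= 0.6·0.3·1 + 0.6·0.7·2 + 0.4·0.3·1 + 0.4·0.7·6
= 2.82

E[P2] = 4.48 (similar calculation)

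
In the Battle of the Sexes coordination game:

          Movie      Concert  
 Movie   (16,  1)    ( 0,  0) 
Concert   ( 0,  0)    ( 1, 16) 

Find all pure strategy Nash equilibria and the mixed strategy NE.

Pure NE: (Movie, Movie) and (Concert, Concert); Mixed NE: p = 0.9412, q = 0.0588

Work:
Check pure NE:
(Movie, Movie): (16, 1) - no unilateral deviation beneficial
(Concert, Concert): (1, 16) - no unilateral deviation beneficial
Mixed NE: P1 plays Movie with p = 0.9412, P2 plays Movie with q = 0.0588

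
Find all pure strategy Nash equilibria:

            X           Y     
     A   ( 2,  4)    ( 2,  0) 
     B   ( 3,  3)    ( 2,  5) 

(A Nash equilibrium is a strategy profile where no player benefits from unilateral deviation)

Nash equilibrium: (B, Y)

Work:
Best responses:
  P1 vs X: payoffs [2, 3] → best response B (payoff 3)
  P1 vs Y: payoffs [2, 2] → best response A/B (payoff 2)
  P2 vs A: payoffs [4, 0] → best response X (payoff 4)
  P2 vs B: payoffs [3, 5] → best response Y (payoff 5)
Mutual best responses: (B,Y) → Nash equilibria.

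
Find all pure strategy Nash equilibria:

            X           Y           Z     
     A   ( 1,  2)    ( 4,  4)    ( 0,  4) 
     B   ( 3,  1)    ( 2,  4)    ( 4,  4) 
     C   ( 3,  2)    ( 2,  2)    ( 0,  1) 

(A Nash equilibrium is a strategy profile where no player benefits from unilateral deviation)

Nash equilibrium: (A, Y), (B, Z), (C, X)

Work:
Best responses:
  P1 vs X: payoffs [1, 3, 3] → best response B/C (payoff 3)
  P1 vs Y: payoffs [4, 2, 2] → best response A (payoff 4)
  P1 vs Z: payoffs [0, 4, 0] → best response B (payoff 4)
  P2 vs A: payoffs [2, 4, 4] → best response Y/Z (payoff 4)
  P2 vs B: payoffs [1, 4, 4] → best response Y/Z (payoff 4)
  P2 vs C: payoffs [2, 2, 1] → best response X/Y (payoff 2)
Mutual best responses: (A,Y), (B,Z), (C,X) → Nash equilibria.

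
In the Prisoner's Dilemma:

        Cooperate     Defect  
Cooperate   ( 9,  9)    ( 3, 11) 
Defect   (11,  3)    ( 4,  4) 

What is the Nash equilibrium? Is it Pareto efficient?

(Defect, Defect) is NE; not Pareto efficient

Work:
Defect dominates Cooperate for both players:
If P2 cooperates: Defect (11) > Cooperate (9)
If P2 defects: Defect (4) > Cooperate (3)
NE: (Defect, Defect) with payoff (4, 4)
But (Cooperate, Cooperate) = (9, 9) Pareto dominates (4, 4)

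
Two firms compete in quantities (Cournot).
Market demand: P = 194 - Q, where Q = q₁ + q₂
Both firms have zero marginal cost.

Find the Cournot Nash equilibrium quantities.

q₁* = q₂* = 64.67; P* = 64.67

Work:
Profit: π_i = P·q_i = (a - q_i - q_j)·q_i
FOC: ∂π_i/∂q_i = a - 2q_i - q_j = 0
Reaction function: q_i = (194 - q_j)/2
Symmetry: q* = 194/3 = 64.67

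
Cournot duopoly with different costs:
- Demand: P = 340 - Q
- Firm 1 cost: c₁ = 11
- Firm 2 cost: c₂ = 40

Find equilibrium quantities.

q₁* = 119.33, q₂* = 90.33

Work:
Reaction: q₁ = (340 - 11 - q₂)/2
Reaction: q₂ = (340 - 40 - q₁)/2
Solve simultaneously:
q₁* = (340 - 2×11 + 40)/3 = 119.33
q₂* = (340 - 2×40 + 11)/3 = 90.33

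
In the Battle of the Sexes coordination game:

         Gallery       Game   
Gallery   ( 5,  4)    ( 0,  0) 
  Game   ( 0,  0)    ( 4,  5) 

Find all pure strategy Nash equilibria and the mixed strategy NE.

Pure NE: (Gallery, Gallery) and (Game, Game); Mixed NE: p = 0.5556, q = 0.4444

Work:
Check pure NE:
(Gallery, Gallery): (5, 4) - no unilateral deviation beneficial
(Game, Game): (4, 5) - no unilateral deviation beneficial
Mixed NE: P1 plays Gallery with p = 0.5556, P2 plays Gallery with q = 0.4444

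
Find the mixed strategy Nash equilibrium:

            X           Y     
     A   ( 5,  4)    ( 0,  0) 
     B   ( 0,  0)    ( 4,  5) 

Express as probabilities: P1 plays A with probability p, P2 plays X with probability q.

p = 0.5556, q = 0.4444

Work:
Find probabilities that make opponent indifferent:
P2 chooses q to make P1 indifferent between A and B
P1 chooses p to make P2 indifferent between X and Y
Mixed NE: P1 plays (A: 0.5556, B: 0.4444), P2 plays (X: 0.4444, Y: 0.5556)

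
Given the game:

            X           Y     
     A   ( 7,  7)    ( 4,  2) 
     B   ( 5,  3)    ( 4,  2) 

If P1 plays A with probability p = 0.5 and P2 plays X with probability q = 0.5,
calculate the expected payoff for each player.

E[P1] = 5.0, E[P2] = 3.5

Work:
E[P1] = p·q·π₁(A,X) + p·(1-q)·π₁(A,Y) + (1-p)·q·π₁(B,X) + (1-p)·(1-q)·π₁(B,Y)
= 0.5·0.5·7 + 0.5·0.5·4 + 0.5·0.5·5 + 0.5·0.5·4
= 5.0

E[P2] = 3.5 (similar calculation)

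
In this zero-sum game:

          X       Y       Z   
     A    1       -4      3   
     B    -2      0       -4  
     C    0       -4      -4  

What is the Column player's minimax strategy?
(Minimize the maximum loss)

Column should play Y, value = 0

Work:
Column player minimizes Row's maximum payoff:
Column X: max payoff to Row = 1
Column Y: max payoff to Row = 0
Column Z: max payoff to Row = 3
Minimum is 0, achieved by column Y.
Minimax strategy: Y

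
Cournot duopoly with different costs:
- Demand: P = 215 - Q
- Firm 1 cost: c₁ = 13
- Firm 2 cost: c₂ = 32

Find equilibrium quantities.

q₁* = 73.67, q₂* = 54.67

Work:
Reaction: q₁ = (215 - 13 - q₂)/2
Reaction: q₂ = (215 - 32 - q₁)/2
Solve simultaneously:
q₁* = (215 - 2×13 + 32)/3 = 73.67
q₂* = (215 - 2×32 + 13)/3 = 54.67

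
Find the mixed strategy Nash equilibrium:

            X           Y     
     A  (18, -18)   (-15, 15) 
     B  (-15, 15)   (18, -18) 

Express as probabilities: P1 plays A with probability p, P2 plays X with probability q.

p = 0.5, q = 0.5

Work:
Find probabilities that make opponent indifferent:
P2 chooses q to make P1 indifferent between A and B
P1 chooses p to make P2 indifferent between X and Y
Mixed NE: P1 plays (A: 0.5, B: 0.5), P2 plays (X: 0.5, Y: 0.5)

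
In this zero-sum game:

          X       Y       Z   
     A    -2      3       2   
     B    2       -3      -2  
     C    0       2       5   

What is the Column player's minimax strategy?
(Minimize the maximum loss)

Column should play X, value = 2

Work:
Column player minimizes Row's maximum payoff:
Column X: max payoff to Row = 2
Column Y: max payoff to Row = 3
Column Z: max payoff to Row = 5
Minimum is 2, achieved by column X.
Minimax strategy: X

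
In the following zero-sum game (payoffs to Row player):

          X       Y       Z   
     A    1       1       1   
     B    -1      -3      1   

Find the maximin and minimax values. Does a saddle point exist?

Maximin = 1, Minimax = 1, Saddle: True

Work:
Row minimums: [1, -3] → maximin = 1
Column maximums: [1, 1, 1] → minimax = 1
Saddle point exists! Game value = 1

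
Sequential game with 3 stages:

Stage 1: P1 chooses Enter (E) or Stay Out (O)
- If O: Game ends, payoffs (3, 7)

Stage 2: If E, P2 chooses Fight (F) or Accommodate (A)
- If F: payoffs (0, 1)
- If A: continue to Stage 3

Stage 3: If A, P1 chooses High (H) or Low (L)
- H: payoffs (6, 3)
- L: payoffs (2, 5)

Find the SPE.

SPE: (E, A, H); Outcome (6, 3)

Work:
Stage 3: P1 chooses H (6 vs 2)
Stage 2: P2: F->1, A->3 (anticipating H). Choose A
Stage 1: P1: O->3, E->6 (anticipating A, H). Choose E
SPE path: E -> A -> H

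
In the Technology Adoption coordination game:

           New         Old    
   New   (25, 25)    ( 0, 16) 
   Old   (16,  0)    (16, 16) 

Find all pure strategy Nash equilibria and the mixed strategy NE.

Pure NE: (New, New) and (Old, Old); Mixed NE: p = 0.64, q = 0.64

Work:
Check pure NE:
(New, New): (25, 25) - no unilateral deviation beneficial
(Old, Old): (16, 16) - no unilateral deviation beneficial
Mixed NE: P1 plays New with p = 0.64, P2 plays New with q = 0.64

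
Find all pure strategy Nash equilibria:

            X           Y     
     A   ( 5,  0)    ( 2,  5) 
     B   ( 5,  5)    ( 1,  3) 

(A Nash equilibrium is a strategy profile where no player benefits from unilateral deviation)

Nash equilibrium: (A, Y), (B, X)

Work:
Best responses:
  P1 vs X: payoffs [5, 5] → best response A/B (payoff 5)
  P1 vs Y: payoffs [2, 1] → best response A (payoff 2)
  P2 vs A: payoffs [0, 5] → best response Y (payoff 5)
  P2 vs B: payoffs [5, 3] → best response X (payoff 5)
Mutual best responses: (A,Y), (B,X) → Nash equilibria.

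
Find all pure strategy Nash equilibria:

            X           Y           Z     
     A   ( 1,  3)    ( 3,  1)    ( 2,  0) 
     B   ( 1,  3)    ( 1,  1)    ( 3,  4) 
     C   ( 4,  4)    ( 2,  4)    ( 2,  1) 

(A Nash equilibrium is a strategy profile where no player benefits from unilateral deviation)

Nash equilibrium: (B, Z), (C, X)

Work:
Best responses:
  P1 vs X: payoffs [1, 1, 4] → best response C (payoff 4)
  P1 vs Y: payoffs [3, 1, 2] → best response A (payoff 3)
  P1 vs Z: payoffs [2, 3, 2] → best response B (payoff 3)
  P2 vs A: payoffs [3, 1, 0] → best response X (payoff 3)
  P2 vs B: payoffs [3, 1, 4] → best response Z (payoff 4)
  P2 vs C: payoffs [4, 4, 1] → best response X/Y (payoff 4)
Mutual best responses: (B,Z), (C,X) → Nash equilibria.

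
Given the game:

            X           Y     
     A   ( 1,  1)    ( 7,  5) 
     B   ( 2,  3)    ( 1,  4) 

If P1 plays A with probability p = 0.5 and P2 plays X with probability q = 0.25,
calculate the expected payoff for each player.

E[P1] = 3.375, E[P2] = 3.875

Work:
E[P1] = p·q·π₁(A,X) + p·(1-q)·π₁(A,Y) + (1-p)·q·π₁(B,X) + (1-p)·(1-q)·π₁(B,Y)
= 0.5·0.25·1 + 0.5·0.75·7 + 0.5·0.25·2 + 0.5·0.75·1
= 3.375

E[P2] = 3.875 (similar calculation)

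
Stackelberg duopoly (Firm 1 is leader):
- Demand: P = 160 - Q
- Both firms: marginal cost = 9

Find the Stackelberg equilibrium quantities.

q₁* (leader) = 75.5, q₂* (follower) = 37.75

Work:
Follower's reaction: q₂ = (a - c - q₁)/2
Leader substitutes: π₁ = q₁·(a - q₁ - (a-c-q₁)/2 - c)
FOC: q₁* = (160 - 9)/2 = 75.50
Then: q₂* = (160 - 9 - 75.5)/2 = 37.75
Leader has first-mover advantage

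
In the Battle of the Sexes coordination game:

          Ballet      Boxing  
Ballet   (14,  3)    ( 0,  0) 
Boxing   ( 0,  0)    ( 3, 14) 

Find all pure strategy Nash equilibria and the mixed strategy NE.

Pure NE: (Ballet, Ballet) and (Boxing, Boxing); Mixed NE: p = 0.8235, q = 0.1765

Work:
Check pure NE:
(Ballet, Ballet): (14, 3) - no unilateral deviation beneficial
(Boxing, Boxing): (3, 14) - no unilateral deviation beneficial
Mixed NE: P1 plays Ballet with p = 0.8235, P2 plays Ballet with q = 0.1765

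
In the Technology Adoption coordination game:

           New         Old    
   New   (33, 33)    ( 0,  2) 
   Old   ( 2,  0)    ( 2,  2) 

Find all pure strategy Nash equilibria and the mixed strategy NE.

Pure NE: (New, New) and (Old, Old); Mixed NE: p = 0.0606, q = 0.0606

Work:
Check pure NE:
(New, New): (33, 33) - no unilateral deviation beneficial
(Old, Old): (2, 2) - no unilateral deviation beneficial
Mixed NE: P1 plays New with p = 0.0606, P2 plays New with q = 0.0606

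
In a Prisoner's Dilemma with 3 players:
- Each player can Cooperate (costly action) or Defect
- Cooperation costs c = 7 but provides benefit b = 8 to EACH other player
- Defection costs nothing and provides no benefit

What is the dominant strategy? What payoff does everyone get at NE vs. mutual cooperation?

Dominant: Defect; NE payoff = 0; Coop payoff = 9

Work:
Defect dominates (saves cost c = 7, benefit to others is external)
NE: All defect → everyone gets 0
If all cooperate: each receives (2)×8 - 7 = 9
Social dilemma: 9 > 0 but NE gives 0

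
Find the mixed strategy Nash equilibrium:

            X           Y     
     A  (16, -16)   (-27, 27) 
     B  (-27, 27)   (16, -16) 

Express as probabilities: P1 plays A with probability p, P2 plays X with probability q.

p = 0.5, q = 0.5

Work:
Find probabilities that make opponent indifferent:
P2 chooses q to make P1 indifferent between A and B
P1 chooses p to make P2 indifferent between X and Y
Mixed NE: P1 plays (A: 0.5, B: 0.5), P2 plays (X: 0.5, Y: 0.5)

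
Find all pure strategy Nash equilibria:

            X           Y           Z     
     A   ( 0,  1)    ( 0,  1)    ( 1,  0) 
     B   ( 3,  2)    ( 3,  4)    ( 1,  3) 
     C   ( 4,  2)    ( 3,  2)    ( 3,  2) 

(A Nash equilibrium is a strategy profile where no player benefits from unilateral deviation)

Nash equilibrium: (B, Y), (C, X), (C, Y), (C, Z)

Work:
Best responses:
  P1 vs X: payoffs [0, 3, 4] → best response C (payoff 4)
  P1 vs Y: payoffs [0, 3, 3] → best response B/C (payoff 3)
  P1 vs Z: payoffs [1, 1, 3] → best response C (payoff 3)
  P2 vs A: payoffs [1, 1, 0] → best response X/Y (payoff 1)
  P2 vs B: payoffs [2, 4, 3] → best response Y (payoff 4)
  P2 vs C: payoffs [2, 2, 2] → best response X/Y/Z (payoff 2)
Mutual best responses: (B,Y), (C,X), (C,Y), (C,Z) → Nash equilibria.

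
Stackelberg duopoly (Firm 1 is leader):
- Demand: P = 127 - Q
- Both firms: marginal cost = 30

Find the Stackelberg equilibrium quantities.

q₁* (leader) = 48.5, q₂* (follower) = 24.25

Work:
Follower's reaction: q₂ = (a - c - q₁)/2
Leader substitutes: π₁ = q₁·(a - q₁ - (a-c-q₁)/2 - c)
FOC: q₁* = (127 - 30)/2 = 48.50
Then: q₂* = (127 - 30 - 48.5)/2 = 24.25
Leader has first-mover advantage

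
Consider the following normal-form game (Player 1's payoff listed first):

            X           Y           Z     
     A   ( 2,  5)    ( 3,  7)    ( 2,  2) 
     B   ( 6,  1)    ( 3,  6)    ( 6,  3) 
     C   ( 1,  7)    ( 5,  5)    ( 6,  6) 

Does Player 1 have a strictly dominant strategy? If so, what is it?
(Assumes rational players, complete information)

No strictly dominant strategy exists for Player 1

Work:
A strategy strictly dominates another if it gives a strictly higher payoff against every opponent action. Compare each pair of P1's strategies column-by-column:
  A vs B: [2 vs 6, 3 vs 3, 2 vs 6] → A does not strictly dominate B (column X: 2 ≤ 6)
  A vs C: [2 vs 1, 3 vs 5, 2 vs 6] → A does not strictly dominate C (column Y: 3 ≤ 5)
  B vs A: [6 vs 2, 3 vs 3, 6 vs 2] → B does not strictly dominate A (column Y: 3 ≤ 3)
  B vs C: [6 vs 1, 3 vs 5, 6 vs 6] → B does not strictly dominate C (column Y: 3 ≤ 5)
  C vs A: [1 vs 2, 5 vs 3, 6 vs 2] → C does not strictly dominate A (column X: 1 ≤ 2)
  C vs B: [1 vs 6, 5 vs 3, 6 vs 6] → C does not strictly dominate B (column X: 1 ≤ 6)
No single strategy strictly dominates all others → no strictly dominant strategy.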